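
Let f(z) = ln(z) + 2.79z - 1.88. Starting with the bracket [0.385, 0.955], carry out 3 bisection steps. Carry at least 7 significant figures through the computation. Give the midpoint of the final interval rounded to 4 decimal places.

0.7769

f(0.385000) = -1.760362, f(0.955000) = 0.738406 (opposite signs)
step 1: m = 0.670000, f(m) = -0.411178 < 0 → root in [0.670000, 0.955000]
step 2: m = 0.812500, f(m) = 0.179236 > 0 → root in [0.670000, 0.812500]
step 3: m = 0.741250, f(m) = -0.111330 < 0 → root in [0.741250, 0.812500]
Midpoint of [0.741250, 0.812500] = 0.776875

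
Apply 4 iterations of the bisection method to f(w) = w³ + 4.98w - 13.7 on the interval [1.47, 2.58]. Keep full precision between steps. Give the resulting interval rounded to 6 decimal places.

[1.678125, 1.747500]

f(1.470000) = -3.202877, f(2.580000) = 16.321912 (opposite signs)
step 1: m = 2.025000, f(m) = 4.688266 > 0 → root in [1.470000, 2.025000]
step 2: m = 1.747500, f(m) = 0.338989 > 0 → root in [1.470000, 1.747500]
step 3: m = 1.608750, f(m) = -1.524857 < 0 → root in [1.608750, 1.747500]
step 4: m = 1.678125, f(m) = -0.617164 < 0 → root in [1.678125, 1.747500]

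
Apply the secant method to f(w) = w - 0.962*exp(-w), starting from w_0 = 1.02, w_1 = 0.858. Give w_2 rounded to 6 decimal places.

0.531026

f(w_0) = 0.673108, f(w_1) = 0.450103
w_2 = 0.858000 - (0.450103)·(0.858000 - 1.020000)/(0.450103 - (0.673108)) = 0.531026; f(w_2) = -0.034631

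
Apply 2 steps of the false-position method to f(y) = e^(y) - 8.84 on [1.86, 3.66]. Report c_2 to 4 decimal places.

2.0731

False-position update: c = (a·f(b) − b·f(a))/(f(b) − f(a)); replace the endpoint whose sign matches f(c).
f(1.860000) = -2.416263, f(3.660000) = 30.021343
step 1: c = 1.994081, f(c) = -1.494549 < 0 → new bracket [1.994081, 3.660000]
step 2: c = 2.073083, f(c) = -0.890711 < 0 → new bracket [2.073083, 3.660000]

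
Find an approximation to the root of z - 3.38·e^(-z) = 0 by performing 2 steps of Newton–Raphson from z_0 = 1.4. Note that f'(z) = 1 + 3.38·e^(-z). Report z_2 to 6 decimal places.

1.111736

Newton update: z ← z − f(z)/f'(z).
z_0 = 1.400000: f = 0.566502, f' = 1.833498 → z_1 = 1.400000 - (0.566502)/(1.833498) = 1.091026
z_1 = 1.091026: f = -0.044219, f' = 2.135246 → z_2 = 1.091026 - (-0.044219)/(2.135246) = 1.111736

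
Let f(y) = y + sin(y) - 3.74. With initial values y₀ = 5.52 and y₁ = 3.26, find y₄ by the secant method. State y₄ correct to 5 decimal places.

4.37676

f(y_0) = 1.088773, f(y_1) = -0.598131
y_2 = 3.260000 - (-0.598131)·(3.260000 - 5.520000)/(-0.598131 - (1.088773)) = 4.061335; f(y_2) = -0.474110
y_3 = 4.061335 - (-0.474110)·(4.061335 - 3.260000)/(-0.474110 - (-0.598131)) = 7.124712; f(y_3) = 4.130373
y_4 = 7.124712 - (4.130373)·(7.124712 - 4.061335)/(4.130373 - (-0.474110)) = 4.376762; f(y_4) = -0.307442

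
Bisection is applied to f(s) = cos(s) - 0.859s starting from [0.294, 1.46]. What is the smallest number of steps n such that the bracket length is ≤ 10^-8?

27

Initial width b − a = 1.46 − 0.294 = 1.166000.
After n steps the width is (b−a)/2^n; need (b−a)/2^n ≤ 10^-8.
So n ≥ log₂(1.166000/10^-8) = log₂(116600000.0000) ≈ 26.7970.
Hence n = 27.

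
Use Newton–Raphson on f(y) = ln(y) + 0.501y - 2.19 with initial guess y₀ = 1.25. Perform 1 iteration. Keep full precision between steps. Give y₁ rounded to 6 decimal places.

2.280443

Newton update: y ← y − f(y)/f'(y).
f'(y) = 1/y + 0.501
y_0 = 1.250000: f = -1.340606, f' = 1.301000 → y_1 = 1.250000 - (-1.340606)/(1.301000) = 2.280443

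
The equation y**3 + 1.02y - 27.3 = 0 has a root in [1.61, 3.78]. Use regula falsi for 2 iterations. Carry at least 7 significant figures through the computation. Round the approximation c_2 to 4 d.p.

2.7959

f(1.610000) = -21.484519, f(3.780000) = 30.565752
step 1: c = 2.505700, f(c) = -9.012075 < 0 → new bracket [2.505700, 3.780000]
step 2: c = 2.795864, f(c) = -2.593345 < 0 → new bracket [2.795864, 3.780000]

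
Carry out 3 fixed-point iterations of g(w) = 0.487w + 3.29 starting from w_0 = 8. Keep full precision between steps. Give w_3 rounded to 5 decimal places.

w_1 = g(8.000000) = 7.186000
w_2 = g(7.186000) = 6.789582
w_3 = g(6.789582) = 6.596526

6.59653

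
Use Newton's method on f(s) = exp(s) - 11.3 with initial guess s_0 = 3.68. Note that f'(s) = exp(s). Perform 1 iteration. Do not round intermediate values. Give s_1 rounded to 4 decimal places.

2.9650

Newton update: s ← s − f(s)/f'(s).
s_0 = 3.680000: f = 28.346394, f' = 39.646394 → s_1 = 3.680000 - (28.346394)/(39.646394) = 2.965020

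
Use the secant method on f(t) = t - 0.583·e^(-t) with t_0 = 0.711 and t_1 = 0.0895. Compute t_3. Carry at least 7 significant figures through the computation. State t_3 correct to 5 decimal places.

0.39401

Secant update: t_(k+1) = t_k − f(t_k)·(t_k − t_(k-1))/(f(t_k) − f(t_(k-1))).
f(t_0) = 0.424658, f(t_1) = -0.443588
t_2 = 0.089500 - (-0.443588)·(0.089500 - 0.711000)/(-0.443588 - (0.424658)) = 0.407025; f(t_2) = 0.018965
t_3 = 0.407025 - (0.018965)·(0.407025 - 0.089500)/(0.018965 - (-0.443588)) = 0.394007; f(t_3) = 0.000861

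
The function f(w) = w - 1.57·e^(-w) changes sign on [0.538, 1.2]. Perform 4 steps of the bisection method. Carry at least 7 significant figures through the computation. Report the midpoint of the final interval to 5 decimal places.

0.76556

f(0.538000) = -0.378746, f(1.200000) = 0.727125 (opposite signs)
step 1: m = 0.869000, f(m) = 0.210588 > 0 → root in [0.538000, 0.869000]
step 2: m = 0.703500, f(m) = -0.073415 < 0 → root in [0.703500, 0.869000]
step 3: m = 0.786250, f(m) = 0.071037 > 0 → root in [0.703500, 0.786250]
step 4: m = 0.744875, f(m) = -0.000551 < 0 → root in [0.744875, 0.786250]
Midpoint of [0.744875, 0.786250] = 0.765562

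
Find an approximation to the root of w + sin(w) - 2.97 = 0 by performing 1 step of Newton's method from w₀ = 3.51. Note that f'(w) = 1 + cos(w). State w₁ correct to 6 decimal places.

0.829292

w_0 = 3.510000: f = 0.179870, f' = 0.067098 → w_1 = 3.510000 - (0.179870)/(0.067098) = 0.829292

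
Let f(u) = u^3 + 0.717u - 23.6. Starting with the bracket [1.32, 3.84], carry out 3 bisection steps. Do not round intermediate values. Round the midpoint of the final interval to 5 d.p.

f(1.320000) = -20.353592, f(3.840000) = 35.776384 (opposite signs)
step 1: m = 2.580000, f(m) = -4.576628 < 0 → root in [2.580000, 3.840000]
step 2: m = 3.210000, f(m) = 11.777731 > 0 → root in [2.580000, 3.210000]
step 3: m = 2.895000, f(m) = 2.738782 > 0 → root in [2.580000, 2.895000]
Midpoint of [2.580000, 2.895000] = 2.737500

2.73750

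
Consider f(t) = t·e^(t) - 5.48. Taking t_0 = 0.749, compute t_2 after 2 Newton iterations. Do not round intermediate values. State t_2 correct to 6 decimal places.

1.481639

f'(t) = (t + 1)·e^(t)
t_0 = 0.749000: f = -3.895952, f' = 3.698932 → t_1 = 0.749000 - (-3.895952)/(3.698932) = 1.802264
t_1 = 1.802264: f = 5.447773, f' = 16.991132 → t_2 = 1.802264 - (5.447773)/(16.991132) = 1.481639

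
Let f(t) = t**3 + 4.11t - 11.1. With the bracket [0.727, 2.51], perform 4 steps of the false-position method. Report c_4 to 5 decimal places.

f(0.727000) = -7.727789, f(2.510000) = 15.029351
step 1: c = 1.332465, f(c) = -3.257828 < 0 → new bracket [1.332465, 2.510000]
step 2: c = 1.542241, f(c) = -1.093162 < 0 → new bracket [1.542241, 2.510000]
step 3: c = 1.607858, f(c) = -0.335057 < 0 → new bracket [1.607858, 2.510000]
step 4: c = 1.627531, f(c) = -0.099746 < 0 → new bracket [1.627531, 2.510000]

1.62753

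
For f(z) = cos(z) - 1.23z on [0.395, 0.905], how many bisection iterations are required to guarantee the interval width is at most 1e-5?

16

Initial width b − a = 0.905 − 0.395 = 0.510000.
After n steps the width is (b−a)/2^n; need (b−a)/2^n ≤ 1e-5.
So n ≥ log₂(0.510000/1e-5) = log₂(51000.0000) ≈ 15.6382.
Hence n = 16.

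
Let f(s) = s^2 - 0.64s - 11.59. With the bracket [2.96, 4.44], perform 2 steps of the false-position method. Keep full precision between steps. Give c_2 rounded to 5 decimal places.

3.73183

f(2.960000) = -4.722800, f(4.440000) = 5.282000
step 1: c = 3.658639, f(c) = -0.545889 < 0 → new bracket [3.658639, 4.440000]
step 2: c = 3.731828, f(c) = -0.051830 < 0 → new bracket [3.731828, 4.440000]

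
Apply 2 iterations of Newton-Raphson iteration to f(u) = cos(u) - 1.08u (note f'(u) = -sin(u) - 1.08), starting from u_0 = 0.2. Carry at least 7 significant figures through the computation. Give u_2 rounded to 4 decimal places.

0.7068

Newton update: u ← u − f(u)/f'(u).
u_0 = 0.200000: f = 0.764067, f' = -1.278669 → u_1 = 0.200000 - (0.764067)/(-1.278669) = 0.797548
u_1 = 0.797548: f = -0.162889, f' = -1.795646 → u_2 = 0.797548 - (-0.162889)/(-1.795646) = 0.706835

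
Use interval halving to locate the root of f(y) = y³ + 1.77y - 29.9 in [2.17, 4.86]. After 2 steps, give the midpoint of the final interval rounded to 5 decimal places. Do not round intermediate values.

3.17875

f(2.170000) = -15.840787, f(4.860000) = 93.493456 (opposite signs)
step 1: m = 3.515000, f(m) = 19.750166 > 0 → root in [2.170000, 3.515000]
step 2: m = 2.842500, f(m) = -1.901926 < 0 → root in [2.842500, 3.515000]
Midpoint of [2.842500, 3.515000] = 3.178750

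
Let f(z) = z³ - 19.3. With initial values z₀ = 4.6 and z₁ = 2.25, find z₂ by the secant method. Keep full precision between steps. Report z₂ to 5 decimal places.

Secant update: z_(k+1) = z_k − f(z_k)·(z_k − z_(k-1))/(f(z_k) − f(z_(k-1))).
f(z_0) = 78.036000, f(z_1) = -7.909375
z_2 = 2.250000 - (-7.909375)·(2.250000 - 4.600000)/(-7.909375 - (78.036000)) = 2.466266; f(z_2) = -4.299023

2.46627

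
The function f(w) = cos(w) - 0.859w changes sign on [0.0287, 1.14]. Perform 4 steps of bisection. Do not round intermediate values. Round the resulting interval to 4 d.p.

f(0.028700) = 0.974935, f(1.140000) = -0.561665 (opposite signs)
step 1: m = 0.584350, f(m) = 0.332114 > 0 → root in [0.584350, 1.140000]
step 2: m = 0.862175, f(m) = -0.089821 < 0 → root in [0.584350, 0.862175]
step 3: m = 0.723262, f(m) = 0.128368 > 0 → root in [0.723262, 0.862175]
step 4: m = 0.792719, f(m) = 0.020966 > 0 → root in [0.792719, 0.862175]

[0.7927, 0.8622]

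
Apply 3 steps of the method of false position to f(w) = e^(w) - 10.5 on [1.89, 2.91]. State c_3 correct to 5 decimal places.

2.34323

f(1.890000) = -3.880631, f(2.910000) = 7.856799
step 1: c = 2.227233, f(c) = -1.225835 < 0 → new bracket [2.227233, 2.910000]
step 2: c = 2.319382, f(c) = -0.330611 < 0 → new bracket [2.319382, 2.910000]
step 3: c = 2.343232, f(c) = -0.085162 < 0 → new bracket [2.343232, 2.910000]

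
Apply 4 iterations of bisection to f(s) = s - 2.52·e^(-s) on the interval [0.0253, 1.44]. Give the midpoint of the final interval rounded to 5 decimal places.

0.95370

f(0.025300) = -2.431744, f(1.440000) = 0.842942 (opposite signs)
step 1: m = 0.732650, f(m) = -0.478547 < 0 → root in [0.732650, 1.440000]
step 2: m = 1.086325, f(m) = 0.235940 > 0 → root in [0.732650, 1.086325]
step 3: m = 0.909488, f(m) = -0.105394 < 0 → root in [0.909488, 1.086325]
step 4: m = 0.997906, f(m) = 0.068907 > 0 → root in [0.909488, 0.997906]
Midpoint of [0.909488, 0.997906] = 0.953697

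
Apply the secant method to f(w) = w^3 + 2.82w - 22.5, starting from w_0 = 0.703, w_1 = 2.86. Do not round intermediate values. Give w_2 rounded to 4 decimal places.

2.1966

f(w_0) = -20.170111, f(w_1) = 8.958856
w_2 = 2.860000 - (8.958856)·(2.860000 - 0.703000)/(8.958856 - (-20.170111)) = 2.196597; f(w_2) = -5.706937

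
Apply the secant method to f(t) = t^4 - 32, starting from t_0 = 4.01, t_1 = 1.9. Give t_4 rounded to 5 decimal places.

f(t_0) = 226.569616, f(t_1) = -18.967900
t_2 = 1.900000 - (-18.967900)·(1.900000 - 4.010000)/(-18.967900 - (226.569616)) = 2.062999; f(t_2) = -13.886777
t_3 = 2.062999 - (-13.886777)·(2.062999 - 1.900000)/(-13.886777 - (-18.967900)) = 2.508476; f(t_3) = 7.594948
t_4 = 2.508476 - (7.594948)·(2.508476 - 2.062999)/(7.594948 - (-13.886777)) = 2.350976; f(t_4) = -1.451312

2.35098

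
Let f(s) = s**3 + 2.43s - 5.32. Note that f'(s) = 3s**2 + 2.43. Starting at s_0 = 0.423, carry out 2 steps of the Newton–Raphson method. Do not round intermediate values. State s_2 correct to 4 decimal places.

1.4141

Newton update: s ← s − f(s)/f'(s).
s_0 = 0.423000: f = -4.216423, f' = 2.966787 → s_1 = 0.423000 - (-4.216423)/(2.966787) = 1.844209
s_1 = 1.844209: f = 5.433774, f' = 12.633315 → s_2 = 1.844209 - (5.433774)/(12.633315) = 1.414094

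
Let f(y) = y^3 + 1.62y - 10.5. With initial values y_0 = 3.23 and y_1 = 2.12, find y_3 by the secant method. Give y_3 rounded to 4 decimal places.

f(y_0) = 28.430867, f(y_1) = 2.462528
y_2 = 2.120000 - (2.462528)·(2.120000 - 3.230000)/(2.462528 - (28.430867)) = 2.014741; f(y_2) = 0.942077
y_3 = 2.014741 - (0.942077)·(2.014741 - 2.120000)/(0.942077 - (2.462528)) = 1.949522; f(y_3) = 0.067647

1.9495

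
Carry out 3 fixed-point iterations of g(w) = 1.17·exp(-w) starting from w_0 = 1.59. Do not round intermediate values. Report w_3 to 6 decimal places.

0.465498

w_1 = g(1.590000) = 0.238593
w_2 = g(0.238593) = 0.921650
w_3 = g(0.921650) = 0.465498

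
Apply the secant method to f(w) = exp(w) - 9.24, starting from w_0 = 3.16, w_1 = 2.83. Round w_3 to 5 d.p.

2.28245

Secant update: w_(k+1) = w_k − f(w_k)·(w_k − w_(k-1))/(f(w_k) − f(w_(k-1))).
f(w_0) = 14.330596, f(w_1) = 7.705461
w_2 = 2.830000 - (7.705461)·(2.830000 - 3.160000)/(7.705461 - (14.330596)) = 2.446189; f(w_2) = 2.304263
w_3 = 2.446189 - (2.304263)·(2.446189 - 2.830000)/(2.304263 - (7.705461)) = 2.282447; f(w_3) = 0.560630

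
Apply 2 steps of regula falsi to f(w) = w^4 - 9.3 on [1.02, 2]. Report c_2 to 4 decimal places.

1.7074

f(1.020000) = -8.217568, f(2.000000) = 6.700000
step 1: c = 1.559848, f(c) = -3.379902 < 0 → new bracket [1.559848, 2.000000]
step 2: c = 1.707436, f(c) = -0.800813 < 0 → new bracket [1.707436, 2.000000]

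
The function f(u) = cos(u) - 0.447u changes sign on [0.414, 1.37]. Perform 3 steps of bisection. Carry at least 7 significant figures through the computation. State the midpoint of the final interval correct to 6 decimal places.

f(0.414000) = 0.730461, f(1.370000) = -0.412940 (opposite signs)
step 1: m = 0.892000, f(m) = 0.229133 > 0 → root in [0.892000, 1.370000]
step 2: m = 1.131000, f(m) = -0.079802 < 0 → root in [0.892000, 1.131000]
step 3: m = 1.011500, f(m) = 0.078449 > 0 → root in [1.011500, 1.131000]
Midpoint of [1.011500, 1.131000] = 1.071250

1.071250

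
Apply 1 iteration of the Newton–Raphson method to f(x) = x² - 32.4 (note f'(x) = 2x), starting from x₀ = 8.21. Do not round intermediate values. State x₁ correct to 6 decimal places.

6.078203

x_0 = 8.210000: f = 35.004100, f' = 16.420000 → x_1 = 8.210000 - (35.004100)/(16.420000) = 6.078203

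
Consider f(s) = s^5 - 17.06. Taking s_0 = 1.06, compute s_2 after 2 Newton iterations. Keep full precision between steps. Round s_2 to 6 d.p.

f'(s) = 5s^4
s_0 = 1.060000: f = -15.721774, f' = 6.312385 → s_1 = 1.060000 - (-15.721774)/(6.312385) = 3.550624
s_1 = 3.550624: f = 547.257040, f' = 794.673143 → s_2 = 3.550624 - (547.257040)/(794.673143) = 2.861967

2.861967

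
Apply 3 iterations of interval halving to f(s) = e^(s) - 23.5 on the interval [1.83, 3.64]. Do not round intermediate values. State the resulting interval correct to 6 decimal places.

[2.961250, 3.187500]

f(1.830000) = -17.266113, f(3.640000) = 14.591837 (opposite signs)
step 1: m = 2.735000, f(m) = -8.090257 < 0 → root in [2.735000, 3.640000]
step 2: m = 3.187500, f(m) = 0.727782 > 0 → root in [2.735000, 3.187500]
step 3: m = 2.961250, f(m) = -4.177891 < 0 → root in [2.961250, 3.187500]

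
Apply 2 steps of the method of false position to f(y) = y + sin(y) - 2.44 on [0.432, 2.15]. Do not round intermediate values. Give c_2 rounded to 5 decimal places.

1.53019

f(0.432000) = -1.589312, f(2.150000) = 0.546899
step 1: c = 1.710169, f(c) = 0.260472 > 0 → new bracket [0.432000, 1.710169]
step 2: c = 1.530187, f(c) = 0.089363 > 0 → new bracket [0.432000, 1.530187]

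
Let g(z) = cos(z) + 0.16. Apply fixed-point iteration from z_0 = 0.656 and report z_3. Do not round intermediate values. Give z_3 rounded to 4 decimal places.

z_1 = g(0.656000) = 0.952438
z_2 = g(0.952438) = 0.739698
z_3 = g(0.739698) = 0.898672

0.8987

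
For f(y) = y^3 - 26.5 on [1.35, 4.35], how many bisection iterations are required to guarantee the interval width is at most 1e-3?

12

Initial width b − a = 4.35 − 1.35 = 3.000000.
After n steps the width is (b−a)/2^n; need (b−a)/2^n ≤ 1e-3.
So n ≥ log₂(3.000000/1e-3) = log₂(3000.0000) ≈ 11.5507.
Hence n = 12.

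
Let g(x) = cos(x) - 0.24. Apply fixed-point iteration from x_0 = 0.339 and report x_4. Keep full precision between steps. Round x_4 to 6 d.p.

0.570143

x_1 = g(0.339000) = 0.703088
x_2 = g(0.703088) = 0.522849
x_3 = g(0.522849) = 0.626400
x_4 = g(0.626400) = 0.570143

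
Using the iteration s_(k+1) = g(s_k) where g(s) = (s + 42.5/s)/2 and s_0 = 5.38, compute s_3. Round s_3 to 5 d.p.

6.51920

s_1 = g(5.380000) = 6.639814
s_2 = g(6.639814) = 6.520298
s_3 = g(6.520298) = 6.519202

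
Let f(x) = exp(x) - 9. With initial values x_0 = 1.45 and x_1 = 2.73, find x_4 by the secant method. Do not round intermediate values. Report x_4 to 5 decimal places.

2.20240

f(x_0) = -4.736885, f(x_1) = 6.332887
x_2 = 2.730000 - (6.332887)·(2.730000 - 1.450000)/(6.332887 - (-4.736885)) = 1.997727; f(x_2) = -1.627720
x_3 = 1.997727 - (-1.627720)·(1.997727 - 2.730000)/(-1.627720 - (6.332887)) = 2.147456; f(x_3) = -0.436952
x_4 = 2.147456 - (-0.436952)·(2.147456 - 1.997727)/(-0.436952 - (-1.627720)) = 2.202399; f(x_4) = 0.046693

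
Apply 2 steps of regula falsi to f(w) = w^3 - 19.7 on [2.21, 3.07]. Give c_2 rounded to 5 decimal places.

2.69207

f(2.210000) = -8.906139, f(3.070000) = 9.234443
step 1: c = 2.632218, f(c) = -1.462490 < 0 → new bracket [2.632218, 3.070000]
step 2: c = 2.692072, f(c) = -0.189882 < 0 → new bracket [2.692072, 3.070000]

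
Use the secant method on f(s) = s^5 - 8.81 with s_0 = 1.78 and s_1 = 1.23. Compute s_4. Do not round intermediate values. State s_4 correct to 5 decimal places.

1.53856

Secant update: s_(k+1) = s_k − f(s_k)·(s_k − s_(k-1))/(f(s_k) − f(s_(k-1))).
f(s_0) = 9.058990, f(s_1) = -5.994694
s_2 = 1.230000 - (-5.994694)·(1.230000 - 1.780000)/(-5.994694 - (9.058990)) = 1.449022; f(s_2) = -2.421862
s_3 = 1.449022 - (-2.421862)·(1.449022 - 1.230000)/(-2.421862 - (-5.994694)) = 1.597486; f(s_3) = 1.593655
s_4 = 1.597486 - (1.593655)·(1.597486 - 1.449022)/(1.593655 - (-2.421862)) = 1.538565; f(s_4) = -0.188583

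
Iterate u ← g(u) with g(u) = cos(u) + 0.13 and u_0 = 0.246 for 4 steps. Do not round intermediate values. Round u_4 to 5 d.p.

u_1 = g(0.246000) = 1.099894
u_2 = g(1.099894) = 0.583690
u_3 = g(0.583690) = 0.964435
u_4 = g(0.964435) = 0.699882

0.69988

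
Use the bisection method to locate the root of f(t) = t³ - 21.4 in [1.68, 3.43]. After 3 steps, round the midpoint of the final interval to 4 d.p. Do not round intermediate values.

f(1.680000) = -16.658368, f(3.430000) = 18.953607 (opposite signs)
step 1: m = 2.555000, f(m) = -4.720896 < 0 → root in [2.555000, 3.430000]
step 2: m = 2.992500, f(m) = 5.398006 > 0 → root in [2.555000, 2.992500]
step 3: m = 2.773750, f(m) = -0.059630 < 0 → root in [2.773750, 2.992500]
Midpoint of [2.773750, 2.992500] = 2.883125

2.8831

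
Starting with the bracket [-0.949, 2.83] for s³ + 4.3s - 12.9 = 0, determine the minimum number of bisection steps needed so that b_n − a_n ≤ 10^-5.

19

Initial width b − a = 2.83 − -0.949 = 3.779000.
After n steps the width is (b−a)/2^n; need (b−a)/2^n ≤ 10^-5.
So n ≥ log₂(3.779000/10^-5) = log₂(377900.0000) ≈ 18.5276.
Hence n = 19.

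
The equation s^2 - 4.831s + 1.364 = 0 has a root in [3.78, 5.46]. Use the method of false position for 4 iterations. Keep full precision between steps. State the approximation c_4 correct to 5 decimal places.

4.52893

f(3.780000) = -2.608780, f(5.460000) = 4.798340
step 1: c = 4.371694, f(c) = -0.643944 < 0 → new bracket [4.371694, 5.460000]
step 2: c = 4.500465, f(c) = -0.123560 < 0 → new bracket [4.500465, 5.460000]
step 3: c = 4.524554, f(c) = -0.022533 < 0 → new bracket [4.524554, 5.460000]
step 4: c = 4.528926, f(c) = -0.004071 < 0 → new bracket [4.528926, 5.460000]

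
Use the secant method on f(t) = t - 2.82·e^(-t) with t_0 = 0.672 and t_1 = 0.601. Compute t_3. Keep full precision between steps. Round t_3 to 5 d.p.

1.01429

Secant update: t_(k+1) = t_k − f(t_k)·(t_k − t_(k-1))/(f(t_k) − f(t_(k-1))).
f(t_0) = -0.768135, f(t_1) = -0.945102
t_2 = 0.601000 - (-0.945102)·(0.601000 - 0.672000)/(-0.945102 - (-0.768135)) = 0.980180; f(t_2) = -0.078008
t_3 = 0.980180 - (-0.078008)·(0.980180 - 0.601000)/(-0.078008 - (-0.945102)) = 1.014292; f(t_3) = -0.008406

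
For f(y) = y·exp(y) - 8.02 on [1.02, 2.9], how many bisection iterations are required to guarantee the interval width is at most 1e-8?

Initial width b − a = 2.9 − 1.02 = 1.880000.
After n steps the width is (b−a)/2^n; need (b−a)/2^n ≤ 1e-8.
So n ≥ log₂(1.880000/1e-8) = log₂(188000000.0000) ≈ 27.4862.
Hence n = 28.

28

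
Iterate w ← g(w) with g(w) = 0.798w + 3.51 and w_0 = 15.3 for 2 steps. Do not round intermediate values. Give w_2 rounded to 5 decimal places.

w_1 = g(15.300000) = 15.719400
w_2 = g(15.719400) = 16.054081

16.05408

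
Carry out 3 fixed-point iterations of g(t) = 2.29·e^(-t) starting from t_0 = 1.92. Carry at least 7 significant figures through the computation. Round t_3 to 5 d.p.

t_1 = g(1.920000) = 0.335730
t_2 = g(0.335730) = 1.636929
t_3 = g(1.636929) = 0.445581

0.44558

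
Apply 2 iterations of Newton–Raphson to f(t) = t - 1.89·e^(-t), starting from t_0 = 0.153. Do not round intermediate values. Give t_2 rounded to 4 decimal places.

f'(t) = 1 + 1.89·e^(-t)
t_0 = 0.153000: f = -1.468865, f' = 2.621865 → t_1 = 0.153000 - (-1.468865)/(2.621865) = 0.713237
t_1 = 0.713237: f = -0.212968, f' = 1.926205 → t_2 = 0.713237 - (-0.212968)/(1.926205) = 0.823800

0.8238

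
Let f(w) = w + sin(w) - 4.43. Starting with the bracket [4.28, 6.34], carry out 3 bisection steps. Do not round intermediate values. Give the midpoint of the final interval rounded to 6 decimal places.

5.181250

f(4.280000) = -1.057967, f(6.340000) = 1.966784 (opposite signs)
step 1: m = 5.310000, f(m) = 0.053318 > 0 → root in [4.280000, 5.310000]
step 2: m = 4.795000, f(m) = -0.631590 < 0 → root in [4.795000, 5.310000]
step 3: m = 5.052500, f(m) = -0.320218 < 0 → root in [5.052500, 5.310000]
Midpoint of [5.052500, 5.310000] = 5.181250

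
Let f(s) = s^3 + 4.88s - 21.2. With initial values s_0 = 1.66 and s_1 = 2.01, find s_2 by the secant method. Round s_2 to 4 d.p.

f(s_0) = -8.524904, f(s_1) = -3.270599
s_2 = 2.010000 - (-3.270599)·(2.010000 - 1.660000)/(-3.270599 - (-8.524904)) = 2.227861; f(s_2) = 0.729654

2.2279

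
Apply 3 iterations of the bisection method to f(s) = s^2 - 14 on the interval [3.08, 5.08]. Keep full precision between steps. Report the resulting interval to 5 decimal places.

f(3.080000) = -4.513600, f(5.080000) = 11.806400 (opposite signs)
step 1: m = 4.080000, f(m) = 2.646400 > 0 → root in [3.080000, 4.080000]
step 2: m = 3.580000, f(m) = -1.183600 < 0 → root in [3.580000, 4.080000]
step 3: m = 3.830000, f(m) = 0.668900 > 0 → root in [3.580000, 3.830000]

[3.58000, 3.83000]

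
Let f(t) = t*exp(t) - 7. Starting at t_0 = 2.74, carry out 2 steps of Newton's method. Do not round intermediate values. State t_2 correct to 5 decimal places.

1.71429

f'(t) = (t+1)*exp(t)
t_0 = 2.740000: f = 35.434339, f' = 57.921324 → t_1 = 2.740000 - (35.434339)/(57.921324) = 2.128233
t_1 = 2.128233: f = 10.877187, f' = 26.277201 → t_2 = 2.128233 - (10.877187)/(26.277201) = 1.714293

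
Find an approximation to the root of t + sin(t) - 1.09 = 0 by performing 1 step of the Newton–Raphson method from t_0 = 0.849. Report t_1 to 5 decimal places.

0.54214

f'(t) = 1 + cos(t)
t_0 = 0.849000: f = 0.509620, f' = 1.660734 → t_1 = 0.849000 - (0.509620)/(1.660734) = 0.542136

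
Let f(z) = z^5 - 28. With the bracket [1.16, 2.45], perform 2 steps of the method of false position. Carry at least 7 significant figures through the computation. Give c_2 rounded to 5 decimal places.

False-position update: c = (a·f(b) − b·f(a))/(f(b) − f(a)); replace the endpoint whose sign matches f(c).
f(1.160000) = -25.899658, f(2.450000) = 60.273515
step 1: c = 1.547714, f(c) = -19.119166 < 0 → new bracket [1.547714, 2.450000]
step 2: c = 1.765001, f(c) = -10.871305 < 0 → new bracket [1.765001, 2.450000]

1.76500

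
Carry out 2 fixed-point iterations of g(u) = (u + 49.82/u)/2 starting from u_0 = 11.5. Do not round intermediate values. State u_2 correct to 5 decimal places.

7.10480

u_1 = g(11.500000) = 7.916087
u_2 = g(7.916087) = 7.104800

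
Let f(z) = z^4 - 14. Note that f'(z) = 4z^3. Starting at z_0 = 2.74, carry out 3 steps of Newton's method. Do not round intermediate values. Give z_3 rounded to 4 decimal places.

z_0 = 2.740000: f = 42.364058, f' = 82.283296 → z_1 = 2.740000 - (42.364058)/(82.283296) = 2.225144
z_1 = 2.225144: f = 10.515028, f' = 44.069111 → z_2 = 2.225144 - (10.515028)/(44.069111) = 1.986541
z_2 = 1.986541: f = 1.573632, f' = 31.358294 → z_3 = 1.986541 - (1.573632)/(31.358294) = 1.936358

1.9364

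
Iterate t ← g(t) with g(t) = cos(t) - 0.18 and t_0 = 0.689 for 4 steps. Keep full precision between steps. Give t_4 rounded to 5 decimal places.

0.63611

t_1 = g(0.689000) = 0.591882
t_2 = g(0.591882) = 0.649892
t_3 = g(0.649892) = 0.616149
t_4 = g(0.616149) = 0.636110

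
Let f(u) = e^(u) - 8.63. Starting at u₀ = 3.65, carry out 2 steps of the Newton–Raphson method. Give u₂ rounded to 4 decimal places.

2.3615

Newton update: u ← u − f(u)/f'(u).
f'(u) = e^(u)
u_0 = 3.650000: f = 29.844666, f' = 38.474666 → u_1 = 3.650000 - (29.844666)/(38.474666) = 2.874303
u_1 = 2.874303: f = 9.083082, f' = 17.713082 → u_2 = 2.874303 - (9.083082)/(17.713082) = 2.361514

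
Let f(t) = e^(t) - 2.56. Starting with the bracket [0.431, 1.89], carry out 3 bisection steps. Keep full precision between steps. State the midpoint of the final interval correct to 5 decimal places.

f(0.431000) = -1.021204, f(1.890000) = 4.059369 (opposite signs)
step 1: m = 1.160500, f(m) = 0.631529 > 0 → root in [0.431000, 1.160500]
step 2: m = 0.795750, f(m) = -0.343898 < 0 → root in [0.795750, 1.160500]
step 3: m = 0.978125, f(m) = 0.099465 > 0 → root in [0.795750, 0.978125]
Midpoint of [0.795750, 0.978125] = 0.886937

0.88694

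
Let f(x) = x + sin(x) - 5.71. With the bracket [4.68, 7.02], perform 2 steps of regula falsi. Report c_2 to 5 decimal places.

5.99487

f(4.680000) = -2.029476, f(7.020000) = 1.981932
step 1: c = 5.863867, f(c) = -0.253271 < 0 → new bracket [5.863867, 7.020000]
step 2: c = 5.994868, f(c) = 0.000529 > 0 → new bracket [5.863867, 5.994868]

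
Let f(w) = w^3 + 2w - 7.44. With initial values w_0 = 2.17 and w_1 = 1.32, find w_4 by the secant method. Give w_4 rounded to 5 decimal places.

1.61432

f(w_0) = 7.118313, f(w_1) = -2.500032
w_2 = 1.320000 - (-2.500032)·(1.320000 - 2.170000)/(-2.500032 - (7.118313)) = 1.540935; f(w_2) = -0.699211
w_3 = 1.540935 - (-0.699211)·(1.540935 - 1.320000)/(-0.699211 - (-2.500032)) = 1.626718; f(w_3) = 0.118076
w_4 = 1.626718 - (0.118076)·(1.626718 - 1.540935)/(0.118076 - (-0.699211)) = 1.614325; f(w_4) = -0.004349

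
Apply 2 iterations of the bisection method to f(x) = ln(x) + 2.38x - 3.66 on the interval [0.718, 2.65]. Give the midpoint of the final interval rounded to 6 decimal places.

f(0.718000) = -2.282446, f(2.650000) = 3.621560 (opposite signs)
step 1: m = 1.684000, f(m) = 0.869092 > 0 → root in [0.718000, 1.684000]
step 2: m = 1.201000, f(m) = -0.618465 < 0 → root in [1.201000, 1.684000]
Midpoint of [1.201000, 1.684000] = 1.442500

1.442500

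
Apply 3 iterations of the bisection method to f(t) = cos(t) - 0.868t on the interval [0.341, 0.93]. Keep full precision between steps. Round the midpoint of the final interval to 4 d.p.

f(0.341000) = 0.646433, f(0.930000) = -0.209406 (opposite signs)
step 1: m = 0.635500, f(m) = 0.253161 > 0 → root in [0.635500, 0.930000]
step 2: m = 0.782750, f(m) = 0.029550 > 0 → root in [0.782750, 0.930000]
step 3: m = 0.856375, f(m) = -0.088153 < 0 → root in [0.782750, 0.856375]
Midpoint of [0.782750, 0.856375] = 0.819563

0.8196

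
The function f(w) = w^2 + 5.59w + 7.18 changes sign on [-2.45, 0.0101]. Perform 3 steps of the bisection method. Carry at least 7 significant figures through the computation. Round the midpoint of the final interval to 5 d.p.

-1.98873

f(-2.450000) = -0.513000, f(0.010100) = 7.236561 (opposite signs)
step 1: m = -1.219950, f(m) = 1.848758 > 0 → root in [-2.450000, -1.219950]
step 2: m = -1.834975, f(m) = 0.289623 > 0 → root in [-2.450000, -1.834975]
step 3: m = -2.142488, f(m) = -0.206252 < 0 → root in [-2.142488, -1.834975]
Midpoint of [-2.142488, -1.834975] = -1.988731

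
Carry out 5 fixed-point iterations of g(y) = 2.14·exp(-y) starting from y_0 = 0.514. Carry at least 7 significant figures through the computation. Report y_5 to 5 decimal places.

y_1 = g(0.514000) = 1.279931
y_2 = g(1.279931) = 0.595041
y_3 = g(0.595041) = 1.180295
y_4 = g(1.180295) = 0.657382
y_5 = g(0.657382) = 1.108961

1.10896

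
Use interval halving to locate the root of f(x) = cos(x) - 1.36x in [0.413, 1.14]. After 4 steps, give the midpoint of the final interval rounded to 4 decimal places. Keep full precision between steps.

f(0.413000) = 0.354241, f(1.140000) = -1.132805 (opposite signs)
step 1: m = 0.776500, f(m) = -0.342669 < 0 → root in [0.413000, 0.776500]
step 2: m = 0.594750, f(m) = 0.019429 > 0 → root in [0.594750, 0.776500]
step 3: m = 0.685625, f(m) = -0.158427 < 0 → root in [0.594750, 0.685625]
step 4: m = 0.640187, f(m) = -0.068671 < 0 → root in [0.594750, 0.640187]
Midpoint of [0.594750, 0.640187] = 0.617469

0.6175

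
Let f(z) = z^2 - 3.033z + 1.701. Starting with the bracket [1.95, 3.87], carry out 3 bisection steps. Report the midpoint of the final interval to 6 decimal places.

2.310000

f(1.950000) = -0.410850, f(3.870000) = 4.940190 (opposite signs)
step 1: m = 2.910000, f(m) = 1.343070 > 0 → root in [1.950000, 2.910000]
step 2: m = 2.430000, f(m) = 0.235710 > 0 → root in [1.950000, 2.430000]
step 3: m = 2.190000, f(m) = -0.145170 < 0 → root in [2.190000, 2.430000]
Midpoint of [2.190000, 2.430000] = 2.310000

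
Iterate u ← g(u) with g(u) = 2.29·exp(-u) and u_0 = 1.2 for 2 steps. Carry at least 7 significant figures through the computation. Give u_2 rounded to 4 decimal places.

u_1 = g(1.200000) = 0.689735
u_2 = g(0.689735) = 1.148914

1.1489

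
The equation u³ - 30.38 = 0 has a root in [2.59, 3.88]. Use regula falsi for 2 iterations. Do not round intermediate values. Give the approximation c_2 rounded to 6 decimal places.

3.094441

f(2.590000) = -13.006021, f(3.880000) = 28.031072
step 1: c = 2.998844, f(c) = -3.411201 < 0 → new bracket [2.998844, 3.880000]
step 2: c = 3.094441, f(c) = -0.748968 < 0 → new bracket [3.094441, 3.880000]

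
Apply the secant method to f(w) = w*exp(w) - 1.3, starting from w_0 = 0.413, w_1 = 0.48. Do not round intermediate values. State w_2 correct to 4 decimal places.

0.7118

f(w_0) = -0.675815, f(w_1) = -0.524284
w_2 = 0.480000 - (-0.524284)·(0.480000 - 0.413000)/(-0.524284 - (-0.675815)) = 0.711815; f(w_2) = 0.150457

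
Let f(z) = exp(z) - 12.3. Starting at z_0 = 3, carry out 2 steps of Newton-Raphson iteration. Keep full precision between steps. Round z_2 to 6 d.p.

Newton update: z ← z − f(z)/f'(z).
f'(z) = exp(z)
z_0 = 3.000000: f = 7.785537, f' = 20.085537 → z_1 = 3.000000 - (7.785537)/(20.085537) = 2.612381
z_1 = 2.612381: f = 1.331468, f' = 13.631468 → z_2 = 2.612381 - (1.331468)/(13.631468) = 2.514705

2.514705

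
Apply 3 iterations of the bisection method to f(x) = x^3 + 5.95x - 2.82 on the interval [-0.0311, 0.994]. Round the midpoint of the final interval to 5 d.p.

f(-0.031100) = -3.005075, f(0.994000) = 4.076408 (opposite signs)
step 1: m = 0.481450, f(m) = 0.156225 > 0 → root in [-0.031100, 0.481450]
step 2: m = 0.225175, f(m) = -1.468792 < 0 → root in [0.225175, 0.481450]
step 3: m = 0.353312, f(m) = -0.673687 < 0 → root in [0.353312, 0.481450]
Midpoint of [0.353312, 0.481450] = 0.417381

0.41738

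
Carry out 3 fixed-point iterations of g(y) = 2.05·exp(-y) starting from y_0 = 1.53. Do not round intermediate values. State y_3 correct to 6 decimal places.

0.550296

y_1 = g(1.530000) = 0.443898
y_2 = g(0.443898) = 1.315138
y_3 = g(1.315138) = 0.550296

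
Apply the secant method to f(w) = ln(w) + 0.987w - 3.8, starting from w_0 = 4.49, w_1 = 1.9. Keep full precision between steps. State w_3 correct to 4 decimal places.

2.8085

f(w_0) = 2.133483, f(w_1) = -1.282846
w_2 = 1.900000 - (-1.282846)·(1.900000 - 4.490000)/(-1.282846 - (2.133483)) = 2.872556; f(w_2) = 0.090415
w_3 = 2.872556 - (0.090415)·(2.872556 - 1.900000)/(0.090415 - (-1.282846)) = 2.808523; f(w_3) = 0.004671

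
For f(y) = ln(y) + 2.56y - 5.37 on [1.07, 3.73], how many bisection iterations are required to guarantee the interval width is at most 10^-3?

Initial width b − a = 3.73 − 1.07 = 2.660000.
After n steps the width is (b−a)/2^n; need (b−a)/2^n ≤ 10^-3.
So n ≥ log₂(2.660000/10^-3) = log₂(2660.0000) ≈ 11.3772.
Hence n = 12.

12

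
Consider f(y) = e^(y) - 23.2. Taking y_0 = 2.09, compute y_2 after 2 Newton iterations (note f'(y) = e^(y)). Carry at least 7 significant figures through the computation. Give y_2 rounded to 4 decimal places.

3.4020

y_0 = 2.090000: f = -15.115085, f' = 8.084915 → y_1 = 2.090000 - (-15.115085)/(8.084915) = 3.959542
y_1 = 3.959542: f = 29.233282, f' = 52.433282 → y_2 = 3.959542 - (29.233282)/(52.433282) = 3.402009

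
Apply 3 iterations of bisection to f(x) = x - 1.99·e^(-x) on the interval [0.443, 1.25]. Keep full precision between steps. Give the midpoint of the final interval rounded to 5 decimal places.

f(0.443000) = -0.834793, f(1.250000) = 0.679855 (opposite signs)
step 1: m = 0.846500, f(m) = -0.007038 < 0 → root in [0.846500, 1.250000]
step 2: m = 1.048250, f(m) = 0.350654 > 0 → root in [0.846500, 1.048250]
step 3: m = 0.947375, f(m) = 0.175737 > 0 → root in [0.846500, 0.947375]
Midpoint of [0.846500, 0.947375] = 0.896937

0.89694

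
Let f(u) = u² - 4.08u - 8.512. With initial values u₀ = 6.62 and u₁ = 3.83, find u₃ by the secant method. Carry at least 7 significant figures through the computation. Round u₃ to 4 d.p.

f(u_0) = 8.302800, f(u_1) = -9.469500
u_2 = 3.830000 - (-9.469500)·(3.830000 - 6.620000)/(-9.469500 - (8.302800)) = 5.316578; f(u_2) = -1.937639
u_3 = 5.316578 - (-1.937639)·(5.316578 - 3.830000)/(-1.937639 - (-9.469500)) = 5.699013; f(u_3) = 0.714777

5.6990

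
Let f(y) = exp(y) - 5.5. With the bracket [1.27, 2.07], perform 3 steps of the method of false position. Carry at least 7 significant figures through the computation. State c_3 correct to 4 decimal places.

f(1.270000) = -1.939147, f(2.070000) = 2.424823
step 1: c = 1.625483, f(c) = -0.419127 < 0 → new bracket [1.625483, 2.070000]
step 2: c = 1.690994, f(c) = -0.075131 < 0 → new bracket [1.690994, 2.070000]
step 3: c = 1.702384, f(c) = -0.012987 < 0 → new bracket [1.702384, 2.070000]

1.7024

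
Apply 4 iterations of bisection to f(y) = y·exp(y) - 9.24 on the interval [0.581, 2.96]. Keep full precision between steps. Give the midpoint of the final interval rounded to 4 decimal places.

f(0.581000) = -8.201273, f(2.960000) = 47.881996 (opposite signs)
step 1: m = 1.770500, f(m) = 1.159544 > 0 → root in [0.581000, 1.770500]
step 2: m = 1.175750, f(m) = -5.429897 < 0 → root in [1.175750, 1.770500]
step 3: m = 1.473125, f(m) = -2.812980 < 0 → root in [1.473125, 1.770500]
step 4: m = 1.621812, f(m) = -1.029968 < 0 → root in [1.621812, 1.770500]
Midpoint of [1.621812, 1.770500] = 1.696156

1.6962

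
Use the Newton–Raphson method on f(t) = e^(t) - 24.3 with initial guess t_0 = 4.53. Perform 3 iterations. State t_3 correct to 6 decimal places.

f'(t) = e^(t)
t_0 = 4.530000: f = 68.458561, f' = 92.758561 → t_1 = 4.530000 - (68.458561)/(92.758561) = 3.791970
t_1 = 3.791970: f = 20.043690, f' = 44.343690 → t_2 = 3.791970 - (20.043690)/(44.343690) = 3.339963
t_2 = 3.339963: f = 3.918074, f' = 28.218074 → t_3 = 3.339963 - (3.918074)/(28.218074) = 3.201113

3.201113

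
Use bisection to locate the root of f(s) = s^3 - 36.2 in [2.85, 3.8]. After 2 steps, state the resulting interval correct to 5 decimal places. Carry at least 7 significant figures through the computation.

[3.08750, 3.32500]

f(2.850000) = -13.050875, f(3.800000) = 18.672000 (opposite signs)
step 1: m = 3.325000, f(m) = 0.559953 > 0 → root in [2.850000, 3.325000]
step 2: m = 3.087500, f(m) = -6.767924 < 0 → root in [3.087500, 3.325000]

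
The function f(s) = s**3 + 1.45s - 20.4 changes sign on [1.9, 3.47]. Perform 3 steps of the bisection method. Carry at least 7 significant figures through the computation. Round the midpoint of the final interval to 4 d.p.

2.5869

f(1.900000) = -10.786000, f(3.470000) = 26.413423 (opposite signs)
step 1: m = 2.685000, f(m) = 2.850019 > 0 → root in [1.900000, 2.685000]
step 2: m = 2.292500, f(m) = -5.027512 < 0 → root in [2.292500, 2.685000]
step 3: m = 2.488750, f(m) = -1.376302 < 0 → root in [2.488750, 2.685000]
Midpoint of [2.488750, 2.685000] = 2.586875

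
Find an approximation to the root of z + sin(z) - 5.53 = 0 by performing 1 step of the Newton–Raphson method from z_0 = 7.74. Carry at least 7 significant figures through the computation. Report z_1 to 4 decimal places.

Newton update: z ← z − f(z)/f'(z).
f'(z) = 1 + cos(z)
z_0 = 7.740000: f = 3.203511, f' = 1.113735 → z_1 = 7.740000 - (3.203511)/(1.113735) = 4.863633

4.8636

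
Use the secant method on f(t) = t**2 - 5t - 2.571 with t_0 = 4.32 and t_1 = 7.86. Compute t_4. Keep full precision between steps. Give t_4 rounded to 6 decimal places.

5.478115

Secant update: t_(k+1) = t_k − f(t_k)·(t_k − t_(k-1))/(f(t_k) − f(t_(k-1))).
f(t_0) = -5.508600, f(t_1) = 19.908600
t_2 = 7.860000 - (19.908600)·(7.860000 - 4.320000)/(19.908600 - (-5.508600)) = 5.087214; f(t_2) = -2.127321
t_3 = 5.087214 - (-2.127321)·(5.087214 - 7.860000)/(-2.127321 - (19.908600)) = 5.354896; f(t_3) = -0.670570
t_4 = 5.354896 - (-0.670570)·(5.354896 - 5.087214)/(-0.670570 - (-2.127321)) = 5.478115; f(t_4) = 0.048166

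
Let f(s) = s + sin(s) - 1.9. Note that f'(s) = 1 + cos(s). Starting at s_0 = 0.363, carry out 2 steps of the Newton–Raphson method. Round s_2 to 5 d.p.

1.03729

Newton update: s ← s − f(s)/f'(s).
s_0 = 0.363000: f = -1.181920, f' = 1.934836 → s_1 = 0.363000 - (-1.181920)/(1.934836) = 0.973863
s_1 = 0.973863: f = -0.099074, f' = 1.562109 → s_2 = 0.973863 - (-0.099074)/(1.562109) = 1.037286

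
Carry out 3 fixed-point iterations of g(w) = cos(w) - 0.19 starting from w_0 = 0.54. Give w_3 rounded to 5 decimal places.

0.63801

w_1 = g(0.540000) = 0.667709
w_2 = g(0.667709) = 0.595242
w_3 = g(0.595242) = 0.638013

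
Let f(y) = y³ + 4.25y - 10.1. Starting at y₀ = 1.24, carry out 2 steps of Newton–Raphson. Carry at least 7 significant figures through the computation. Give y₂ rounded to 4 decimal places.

Newton update: y ← y − f(y)/f'(y).
f'(y) = 3y² + 4.25
y_0 = 1.240000: f = -2.923376, f' = 8.862800 → y_1 = 1.240000 - (-2.923376)/(8.862800) = 1.569848
y_1 = 1.569848: f = 0.440622, f' = 11.643267 → y_2 = 1.569848 - (0.440622)/(11.643267) = 1.532004

1.5320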